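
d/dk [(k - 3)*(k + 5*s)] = 2*k + 5*s - 3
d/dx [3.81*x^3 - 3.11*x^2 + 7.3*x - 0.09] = 11.43*x^2 - 6.22*x + 7.3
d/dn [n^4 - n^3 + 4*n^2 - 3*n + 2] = 4*n^3 - 3*n^2 + 8*n - 3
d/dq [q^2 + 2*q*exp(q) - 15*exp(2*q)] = 2*q*exp(q) + 2*q - 30*exp(2*q) + 2*exp(q)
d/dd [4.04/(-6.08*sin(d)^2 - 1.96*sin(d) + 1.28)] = (49.1264*sin(d) + 7.9184)*cos(d)/(6.08*sin(d)^2 + 1.96*sin(d) - 1.28)^2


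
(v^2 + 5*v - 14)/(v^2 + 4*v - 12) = (v + 7)/(v + 6)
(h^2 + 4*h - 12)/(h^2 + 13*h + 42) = (h - 2)/(h + 7)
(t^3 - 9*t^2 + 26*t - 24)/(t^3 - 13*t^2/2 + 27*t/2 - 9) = 2*(t - 4)/(2*t - 3)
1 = 1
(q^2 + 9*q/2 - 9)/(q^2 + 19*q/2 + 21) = (2*q - 3)/(2*q + 7)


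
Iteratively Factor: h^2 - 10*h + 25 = (h - 5)*(h - 5)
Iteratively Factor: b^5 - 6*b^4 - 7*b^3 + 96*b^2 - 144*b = (b + 4)*(b^4 - 10*b^3 + 33*b^2 - 36*b) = b*(b + 4)*(b^3 - 10*b^2 + 33*b - 36) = b*(b - 3)*(b + 4)*(b^2 - 7*b + 12) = b*(b - 4)*(b - 3)*(b + 4)*(b - 3)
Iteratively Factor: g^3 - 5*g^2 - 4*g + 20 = (g - 2)*(g^2 - 3*g - 10) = (g - 2)*(g + 2)*(g - 5)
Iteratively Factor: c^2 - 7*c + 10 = (c - 2)*(c - 5)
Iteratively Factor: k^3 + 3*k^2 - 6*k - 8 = (k + 4)*(k^2 - k - 2) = (k - 2)*(k + 4)*(k + 1)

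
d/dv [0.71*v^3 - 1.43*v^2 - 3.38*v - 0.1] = 2.13*v^2 - 2.86*v - 3.38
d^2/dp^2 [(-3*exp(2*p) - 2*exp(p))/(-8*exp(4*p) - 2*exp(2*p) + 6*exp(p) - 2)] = (48*exp(7*p) + 120*exp(6*p) + 96*exp(5*p) + 187*exp(4*p) + 145*exp(3*p) + 57*exp(2*p) + 26*exp(p) + 2)*exp(p)/(2*(16*exp(10*p) + 16*exp(9*p) + 24*exp(8*p) - 16*exp(7*p) - 7*exp(6*p) - 21*exp(5*p) + 14*exp(4*p) - exp(3*p) + 6*exp(2*p) - 5*exp(p) + 1))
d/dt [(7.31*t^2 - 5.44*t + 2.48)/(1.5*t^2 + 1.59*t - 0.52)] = (19.7829*t^2 - 15.0424*t - 1.1144)/(2.25*t^4 + 4.77*t^3 + 0.9681*t^2 - 1.6536*t + 0.2704)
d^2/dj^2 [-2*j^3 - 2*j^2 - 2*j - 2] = -12*j - 4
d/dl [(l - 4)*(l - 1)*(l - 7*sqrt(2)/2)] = 3*l^2 - 10*l - 7*sqrt(2)*l + 4 + 35*sqrt(2)/2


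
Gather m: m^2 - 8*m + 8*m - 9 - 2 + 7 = m^2 - 4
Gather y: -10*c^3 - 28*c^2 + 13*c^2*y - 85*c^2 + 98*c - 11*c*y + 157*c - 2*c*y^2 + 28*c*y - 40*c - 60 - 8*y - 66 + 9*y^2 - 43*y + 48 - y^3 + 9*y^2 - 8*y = -10*c^3 - 113*c^2 + 215*c - y^3 + y^2*(18 - 2*c) + y*(13*c^2 + 17*c - 59) - 78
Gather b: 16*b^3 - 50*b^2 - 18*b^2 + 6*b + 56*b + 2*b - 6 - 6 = 16*b^3 - 68*b^2 + 64*b - 12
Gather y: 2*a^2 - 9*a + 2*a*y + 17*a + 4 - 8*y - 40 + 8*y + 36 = 2*a^2 + 2*a*y + 8*a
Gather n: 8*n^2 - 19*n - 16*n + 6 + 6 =8*n^2 - 35*n + 12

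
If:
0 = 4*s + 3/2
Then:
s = -3/8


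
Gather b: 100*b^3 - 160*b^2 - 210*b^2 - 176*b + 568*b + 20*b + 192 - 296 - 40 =100*b^3 - 370*b^2 + 412*b - 144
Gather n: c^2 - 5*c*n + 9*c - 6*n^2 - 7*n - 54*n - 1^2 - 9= c^2 + 9*c - 6*n^2 + n*(-5*c - 61) - 10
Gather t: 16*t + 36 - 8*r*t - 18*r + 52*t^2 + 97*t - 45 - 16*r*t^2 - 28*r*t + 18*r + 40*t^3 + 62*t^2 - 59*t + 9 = 40*t^3 + t^2*(114 - 16*r) + t*(54 - 36*r)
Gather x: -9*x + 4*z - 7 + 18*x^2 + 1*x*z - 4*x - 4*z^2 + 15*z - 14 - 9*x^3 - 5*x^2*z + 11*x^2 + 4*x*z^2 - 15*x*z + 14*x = -9*x^3 + x^2*(29 - 5*z) + x*(4*z^2 - 14*z + 1) - 4*z^2 + 19*z - 21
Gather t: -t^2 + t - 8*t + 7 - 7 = -t^2 - 7*t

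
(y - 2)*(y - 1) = y^2 - 3*y + 2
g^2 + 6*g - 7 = (g - 1)*(g + 7)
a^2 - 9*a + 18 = (a - 6)*(a - 3)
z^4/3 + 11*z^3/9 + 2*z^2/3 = z^2*(z/3 + 1)*(z + 2/3)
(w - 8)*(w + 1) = w^2 - 7*w - 8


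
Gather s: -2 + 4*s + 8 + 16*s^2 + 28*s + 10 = 16*s^2 + 32*s + 16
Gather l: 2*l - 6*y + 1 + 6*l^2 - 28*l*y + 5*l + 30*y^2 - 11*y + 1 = 6*l^2 + l*(7 - 28*y) + 30*y^2 - 17*y + 2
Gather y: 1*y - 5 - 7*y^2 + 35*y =-7*y^2 + 36*y - 5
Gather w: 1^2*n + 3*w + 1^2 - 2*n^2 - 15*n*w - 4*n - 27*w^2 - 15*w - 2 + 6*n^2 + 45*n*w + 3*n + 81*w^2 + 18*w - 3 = 4*n^2 + 54*w^2 + w*(30*n + 6) - 4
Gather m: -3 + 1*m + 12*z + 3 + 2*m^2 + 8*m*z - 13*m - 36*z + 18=2*m^2 + m*(8*z - 12) - 24*z + 18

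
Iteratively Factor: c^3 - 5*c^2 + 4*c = (c - 1)*(c^2 - 4*c) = (c - 4)*(c - 1)*(c)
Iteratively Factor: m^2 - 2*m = (m)*(m - 2)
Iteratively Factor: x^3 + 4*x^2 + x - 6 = (x - 1)*(x^2 + 5*x + 6) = (x - 1)*(x + 2)*(x + 3)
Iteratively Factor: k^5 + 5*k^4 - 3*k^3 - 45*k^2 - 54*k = (k + 3)*(k^4 + 2*k^3 - 9*k^2 - 18*k) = (k + 2)*(k + 3)*(k^3 - 9*k) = (k - 3)*(k + 2)*(k + 3)*(k^2 + 3*k) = k*(k - 3)*(k + 2)*(k + 3)*(k + 3)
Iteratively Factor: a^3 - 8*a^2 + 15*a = (a - 3)*(a^2 - 5*a) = (a - 5)*(a - 3)*(a)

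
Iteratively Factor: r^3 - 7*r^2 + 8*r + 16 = (r - 4)*(r^2 - 3*r - 4) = (r - 4)^2*(r + 1)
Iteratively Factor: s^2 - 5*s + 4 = (s - 4)*(s - 1)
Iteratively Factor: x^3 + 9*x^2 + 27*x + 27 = (x + 3)*(x^2 + 6*x + 9) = (x + 3)^2*(x + 3)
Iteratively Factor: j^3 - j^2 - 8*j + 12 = (j - 2)*(j^2 + j - 6) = (j - 2)^2*(j + 3)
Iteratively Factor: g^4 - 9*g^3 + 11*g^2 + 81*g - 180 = (g + 3)*(g^3 - 12*g^2 + 47*g - 60) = (g - 5)*(g + 3)*(g^2 - 7*g + 12) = (g - 5)*(g - 4)*(g + 3)*(g - 3)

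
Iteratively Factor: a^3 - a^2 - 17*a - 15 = (a + 3)*(a^2 - 4*a - 5) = (a + 1)*(a + 3)*(a - 5)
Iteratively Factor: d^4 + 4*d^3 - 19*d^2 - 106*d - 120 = (d + 2)*(d^3 + 2*d^2 - 23*d - 60) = (d + 2)*(d + 4)*(d^2 - 2*d - 15) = (d + 2)*(d + 3)*(d + 4)*(d - 5)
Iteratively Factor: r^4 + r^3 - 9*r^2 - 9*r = (r + 1)*(r^3 - 9*r) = (r - 3)*(r + 1)*(r^2 + 3*r) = r*(r - 3)*(r + 1)*(r + 3)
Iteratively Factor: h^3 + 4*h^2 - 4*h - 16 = (h + 4)*(h^2 - 4) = (h - 2)*(h + 4)*(h + 2)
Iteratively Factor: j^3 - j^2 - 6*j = (j + 2)*(j^2 - 3*j) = (j - 3)*(j + 2)*(j)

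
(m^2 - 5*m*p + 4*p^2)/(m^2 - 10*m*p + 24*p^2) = (-m + p)/(-m + 6*p)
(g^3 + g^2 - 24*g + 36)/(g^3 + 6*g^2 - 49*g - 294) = (g^2 - 5*g + 6)/(g^2 - 49)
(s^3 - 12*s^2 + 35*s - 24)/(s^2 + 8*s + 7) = (s^3 - 12*s^2 + 35*s - 24)/(s^2 + 8*s + 7)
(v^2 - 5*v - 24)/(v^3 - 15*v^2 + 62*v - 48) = (v + 3)/(v^2 - 7*v + 6)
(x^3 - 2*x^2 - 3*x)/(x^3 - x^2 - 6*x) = (x + 1)/(x + 2)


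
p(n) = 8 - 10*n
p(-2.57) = 33.70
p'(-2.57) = -10.00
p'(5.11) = -10.00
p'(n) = -10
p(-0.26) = 10.60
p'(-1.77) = -10.00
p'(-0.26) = -10.00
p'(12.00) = -10.00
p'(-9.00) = -10.00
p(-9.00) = 98.00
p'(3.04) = -10.00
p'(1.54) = -10.00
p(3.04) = -22.40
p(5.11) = -43.10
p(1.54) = -7.40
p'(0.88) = -10.00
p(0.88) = -0.80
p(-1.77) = 25.70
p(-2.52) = 33.20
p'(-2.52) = -10.00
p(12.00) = -112.00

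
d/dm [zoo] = 0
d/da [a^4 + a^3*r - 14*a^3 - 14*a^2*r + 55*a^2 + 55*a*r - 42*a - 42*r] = 4*a^3 + 3*a^2*r - 42*a^2 - 28*a*r + 110*a + 55*r - 42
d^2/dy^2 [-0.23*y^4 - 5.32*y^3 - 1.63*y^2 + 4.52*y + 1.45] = -2.76*y^2 - 31.92*y - 3.26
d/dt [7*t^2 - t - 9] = 14*t - 1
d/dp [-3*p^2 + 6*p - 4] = 6 - 6*p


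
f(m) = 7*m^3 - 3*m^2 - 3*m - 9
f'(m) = 21*m^2 - 6*m - 3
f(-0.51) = -9.18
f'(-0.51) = 5.52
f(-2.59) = -142.97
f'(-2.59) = 153.41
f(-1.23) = -22.87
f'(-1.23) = 36.15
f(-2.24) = -96.01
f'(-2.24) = 115.81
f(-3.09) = -234.90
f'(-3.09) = 216.05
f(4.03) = 388.34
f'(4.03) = 313.88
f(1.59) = 6.78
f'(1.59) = 40.55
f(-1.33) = -26.79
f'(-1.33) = 42.13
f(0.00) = -9.00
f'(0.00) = -3.00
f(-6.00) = -1611.00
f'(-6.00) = 789.00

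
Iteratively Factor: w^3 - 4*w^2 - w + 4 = (w + 1)*(w^2 - 5*w + 4) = (w - 1)*(w + 1)*(w - 4)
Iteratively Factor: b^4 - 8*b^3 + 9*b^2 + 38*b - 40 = (b + 2)*(b^3 - 10*b^2 + 29*b - 20) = (b - 5)*(b + 2)*(b^2 - 5*b + 4) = (b - 5)*(b - 1)*(b + 2)*(b - 4)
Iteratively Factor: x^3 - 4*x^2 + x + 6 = (x + 1)*(x^2 - 5*x + 6) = (x - 3)*(x + 1)*(x - 2)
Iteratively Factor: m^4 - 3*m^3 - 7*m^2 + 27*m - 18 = (m - 2)*(m^3 - m^2 - 9*m + 9) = (m - 2)*(m - 1)*(m^2 - 9) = (m - 3)*(m - 2)*(m - 1)*(m + 3)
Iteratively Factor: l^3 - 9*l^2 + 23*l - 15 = (l - 5)*(l^2 - 4*l + 3) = (l - 5)*(l - 1)*(l - 3)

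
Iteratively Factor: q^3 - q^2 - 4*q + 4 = (q + 2)*(q^2 - 3*q + 2) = (q - 2)*(q + 2)*(q - 1)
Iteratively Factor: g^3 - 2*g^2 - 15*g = (g - 5)*(g^2 + 3*g) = g*(g - 5)*(g + 3)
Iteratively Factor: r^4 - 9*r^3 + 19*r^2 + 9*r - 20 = (r - 5)*(r^3 - 4*r^2 - r + 4) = (r - 5)*(r - 1)*(r^2 - 3*r - 4) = (r - 5)*(r - 4)*(r - 1)*(r + 1)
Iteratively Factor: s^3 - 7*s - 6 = (s - 3)*(s^2 + 3*s + 2) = (s - 3)*(s + 2)*(s + 1)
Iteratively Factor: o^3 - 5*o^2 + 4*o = (o - 1)*(o^2 - 4*o) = (o - 4)*(o - 1)*(o)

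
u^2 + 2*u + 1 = (u + 1)^2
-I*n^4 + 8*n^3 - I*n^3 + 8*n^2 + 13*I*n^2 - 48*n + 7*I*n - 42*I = (n - 2)*(n + 3)*(n + 7*I)*(-I*n + 1)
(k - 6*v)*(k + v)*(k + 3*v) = k^3 - 2*k^2*v - 21*k*v^2 - 18*v^3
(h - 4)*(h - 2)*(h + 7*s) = h^3 + 7*h^2*s - 6*h^2 - 42*h*s + 8*h + 56*s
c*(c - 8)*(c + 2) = c^3 - 6*c^2 - 16*c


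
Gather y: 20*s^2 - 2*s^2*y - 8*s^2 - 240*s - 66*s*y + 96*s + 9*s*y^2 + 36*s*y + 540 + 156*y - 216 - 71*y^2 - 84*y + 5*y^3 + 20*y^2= 12*s^2 - 144*s + 5*y^3 + y^2*(9*s - 51) + y*(-2*s^2 - 30*s + 72) + 324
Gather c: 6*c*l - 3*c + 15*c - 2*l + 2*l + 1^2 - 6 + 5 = c*(6*l + 12)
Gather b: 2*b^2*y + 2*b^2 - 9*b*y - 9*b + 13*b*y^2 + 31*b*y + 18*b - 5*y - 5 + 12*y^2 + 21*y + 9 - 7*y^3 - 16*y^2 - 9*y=b^2*(2*y + 2) + b*(13*y^2 + 22*y + 9) - 7*y^3 - 4*y^2 + 7*y + 4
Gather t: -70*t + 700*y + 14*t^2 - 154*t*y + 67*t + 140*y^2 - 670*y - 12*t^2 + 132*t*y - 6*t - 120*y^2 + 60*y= 2*t^2 + t*(-22*y - 9) + 20*y^2 + 90*y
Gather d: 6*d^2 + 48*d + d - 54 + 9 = 6*d^2 + 49*d - 45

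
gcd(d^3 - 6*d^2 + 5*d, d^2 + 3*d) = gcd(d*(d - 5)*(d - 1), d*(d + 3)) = d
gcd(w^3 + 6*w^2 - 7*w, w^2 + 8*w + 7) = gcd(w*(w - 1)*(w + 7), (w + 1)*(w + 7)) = w + 7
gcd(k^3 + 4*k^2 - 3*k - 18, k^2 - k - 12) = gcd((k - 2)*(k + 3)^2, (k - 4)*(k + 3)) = k + 3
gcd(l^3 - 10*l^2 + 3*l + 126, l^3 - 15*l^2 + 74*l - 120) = l - 6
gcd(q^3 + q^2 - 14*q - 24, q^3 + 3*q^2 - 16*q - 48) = q^2 - q - 12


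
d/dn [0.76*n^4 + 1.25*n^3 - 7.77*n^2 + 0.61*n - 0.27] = 3.04*n^3 + 3.75*n^2 - 15.54*n + 0.61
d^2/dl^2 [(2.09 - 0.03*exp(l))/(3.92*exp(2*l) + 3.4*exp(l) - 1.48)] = (-0.460992*exp(4*l) + 128.862944*exp(3*l) + 82.522272*exp(2*l) + 72.510816*exp(l) + 10.451168)*exp(l)/(60.236288*exp(6*l) + 156.73728*exp(5*l) + 67.718784*exp(4*l) - 79.04864*exp(3*l) - 25.567296*exp(2*l) + 22.34208*exp(l) - 3.241792)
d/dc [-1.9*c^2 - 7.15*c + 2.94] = -3.8*c - 7.15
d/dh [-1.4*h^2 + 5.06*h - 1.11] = 5.06 - 2.8*h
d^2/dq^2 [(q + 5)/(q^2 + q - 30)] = 2*(-3*(q + 2)*(q^2 + q - 30) + (q + 5)*(2*q + 1)^2)/(q^2 + q - 30)^3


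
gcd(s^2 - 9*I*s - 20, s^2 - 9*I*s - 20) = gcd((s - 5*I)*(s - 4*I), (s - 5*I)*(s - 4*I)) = s^2 - 9*I*s - 20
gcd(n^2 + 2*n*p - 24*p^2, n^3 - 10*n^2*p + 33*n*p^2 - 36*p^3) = -n + 4*p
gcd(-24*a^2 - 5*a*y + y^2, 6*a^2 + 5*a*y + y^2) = 3*a + y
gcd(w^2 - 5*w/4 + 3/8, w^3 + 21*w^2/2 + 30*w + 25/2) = 1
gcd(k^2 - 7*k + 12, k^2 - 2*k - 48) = 1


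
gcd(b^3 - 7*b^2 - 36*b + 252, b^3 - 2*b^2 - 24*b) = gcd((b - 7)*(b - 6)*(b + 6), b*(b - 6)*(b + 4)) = b - 6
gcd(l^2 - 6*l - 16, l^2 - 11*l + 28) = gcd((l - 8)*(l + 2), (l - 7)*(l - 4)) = 1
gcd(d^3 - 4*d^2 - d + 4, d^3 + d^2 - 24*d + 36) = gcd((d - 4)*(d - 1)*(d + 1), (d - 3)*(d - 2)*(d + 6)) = 1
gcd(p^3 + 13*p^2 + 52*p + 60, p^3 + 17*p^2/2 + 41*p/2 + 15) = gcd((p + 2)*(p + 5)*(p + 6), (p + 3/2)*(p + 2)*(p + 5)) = p^2 + 7*p + 10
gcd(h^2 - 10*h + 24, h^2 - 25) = 1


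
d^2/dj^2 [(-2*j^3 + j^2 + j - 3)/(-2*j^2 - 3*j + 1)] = 2*(24*j^3 + 12*j^2 + 54*j + 29)/(8*j^6 + 36*j^5 + 42*j^4 - 9*j^3 - 21*j^2 + 9*j - 1)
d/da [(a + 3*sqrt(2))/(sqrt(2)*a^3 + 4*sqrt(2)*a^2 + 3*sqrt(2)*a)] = sqrt(2)*(a*(a^2 + 4*a + 3) - (a + 3*sqrt(2))*(3*a^2 + 8*a + 3))/(2*a^2*(a^2 + 4*a + 3)^2)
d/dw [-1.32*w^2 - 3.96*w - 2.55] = -2.64*w - 3.96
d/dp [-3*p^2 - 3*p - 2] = -6*p - 3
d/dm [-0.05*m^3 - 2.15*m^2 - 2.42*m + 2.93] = -0.15*m^2 - 4.3*m - 2.42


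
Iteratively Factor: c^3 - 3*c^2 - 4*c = (c - 4)*(c^2 + c) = (c - 4)*(c + 1)*(c)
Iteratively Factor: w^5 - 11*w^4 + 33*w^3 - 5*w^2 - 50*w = (w)*(w^4 - 11*w^3 + 33*w^2 - 5*w - 50) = w*(w + 1)*(w^3 - 12*w^2 + 45*w - 50) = w*(w - 2)*(w + 1)*(w^2 - 10*w + 25) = w*(w - 5)*(w - 2)*(w + 1)*(w - 5)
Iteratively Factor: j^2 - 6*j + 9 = (j - 3)*(j - 3)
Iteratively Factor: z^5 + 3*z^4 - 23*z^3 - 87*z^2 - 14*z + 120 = (z + 3)*(z^4 - 23*z^2 - 18*z + 40) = (z + 2)*(z + 3)*(z^3 - 2*z^2 - 19*z + 20) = (z - 1)*(z + 2)*(z + 3)*(z^2 - z - 20) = (z - 1)*(z + 2)*(z + 3)*(z + 4)*(z - 5)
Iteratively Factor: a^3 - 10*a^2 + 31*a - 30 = (a - 2)*(a^2 - 8*a + 15) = (a - 5)*(a - 2)*(a - 3)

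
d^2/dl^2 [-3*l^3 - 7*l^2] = -18*l - 14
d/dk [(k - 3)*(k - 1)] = 2*k - 4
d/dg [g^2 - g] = 2*g - 1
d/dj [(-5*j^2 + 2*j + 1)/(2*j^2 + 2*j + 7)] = 2*(-7*j^2 - 37*j + 6)/(4*j^4 + 8*j^3 + 32*j^2 + 28*j + 49)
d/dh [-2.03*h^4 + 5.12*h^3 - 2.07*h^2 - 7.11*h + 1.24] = -8.12*h^3 + 15.36*h^2 - 4.14*h - 7.11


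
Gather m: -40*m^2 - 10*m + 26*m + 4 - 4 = -40*m^2 + 16*m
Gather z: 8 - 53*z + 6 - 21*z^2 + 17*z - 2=-21*z^2 - 36*z + 12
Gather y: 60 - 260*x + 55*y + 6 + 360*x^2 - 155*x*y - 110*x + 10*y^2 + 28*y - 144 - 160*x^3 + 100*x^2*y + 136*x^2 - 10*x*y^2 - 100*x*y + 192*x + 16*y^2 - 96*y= -160*x^3 + 496*x^2 - 178*x + y^2*(26 - 10*x) + y*(100*x^2 - 255*x - 13) - 78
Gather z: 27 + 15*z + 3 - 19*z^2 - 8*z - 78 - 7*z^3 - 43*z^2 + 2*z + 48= -7*z^3 - 62*z^2 + 9*z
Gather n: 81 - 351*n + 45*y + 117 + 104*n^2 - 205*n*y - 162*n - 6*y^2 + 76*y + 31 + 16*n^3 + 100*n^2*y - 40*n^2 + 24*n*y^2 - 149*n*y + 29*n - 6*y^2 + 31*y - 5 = 16*n^3 + n^2*(100*y + 64) + n*(24*y^2 - 354*y - 484) - 12*y^2 + 152*y + 224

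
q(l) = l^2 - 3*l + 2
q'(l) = 2*l - 3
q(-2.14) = 13.00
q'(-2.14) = -7.28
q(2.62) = 1.00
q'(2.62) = 2.24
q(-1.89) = 11.24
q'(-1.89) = -6.78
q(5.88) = 18.93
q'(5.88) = 8.76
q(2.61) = 0.98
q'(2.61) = 2.22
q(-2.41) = 15.04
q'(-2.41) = -7.82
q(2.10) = 0.11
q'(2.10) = 1.20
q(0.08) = 1.77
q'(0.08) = -2.84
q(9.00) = 56.00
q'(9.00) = 15.00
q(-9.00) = 110.00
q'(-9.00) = -21.00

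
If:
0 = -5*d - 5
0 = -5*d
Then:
No Solution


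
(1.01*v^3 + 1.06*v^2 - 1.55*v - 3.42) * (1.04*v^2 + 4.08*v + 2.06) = 1.0504*v^5 + 5.2232*v^4 + 4.7934*v^3 - 7.6972*v^2 - 17.1466*v - 7.0452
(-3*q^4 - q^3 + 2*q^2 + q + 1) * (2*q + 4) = -6*q^5 - 14*q^4 + 10*q^2 + 6*q + 4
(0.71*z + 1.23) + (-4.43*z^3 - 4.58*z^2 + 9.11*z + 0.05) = -4.43*z^3 - 4.58*z^2 + 9.82*z + 1.28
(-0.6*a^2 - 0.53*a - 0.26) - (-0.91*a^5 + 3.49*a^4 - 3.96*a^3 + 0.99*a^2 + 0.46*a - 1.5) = 0.91*a^5 - 3.49*a^4 + 3.96*a^3 - 1.59*a^2 - 0.99*a + 1.24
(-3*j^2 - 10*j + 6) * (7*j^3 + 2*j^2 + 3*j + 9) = -21*j^5 - 76*j^4 + 13*j^3 - 45*j^2 - 72*j + 54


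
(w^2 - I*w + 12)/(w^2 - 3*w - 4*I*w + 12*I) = (w + 3*I)/(w - 3)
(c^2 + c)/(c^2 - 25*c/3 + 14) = 3*c*(c + 1)/(3*c^2 - 25*c + 42)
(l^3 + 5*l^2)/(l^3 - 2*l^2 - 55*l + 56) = l^2*(l + 5)/(l^3 - 2*l^2 - 55*l + 56)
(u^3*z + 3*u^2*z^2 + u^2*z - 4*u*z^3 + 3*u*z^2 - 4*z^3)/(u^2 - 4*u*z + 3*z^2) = z*(-u^2 - 4*u*z - u - 4*z)/(-u + 3*z)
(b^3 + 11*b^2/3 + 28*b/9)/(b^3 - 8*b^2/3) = (9*b^2 + 33*b + 28)/(3*b*(3*b - 8))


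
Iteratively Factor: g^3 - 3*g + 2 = (g - 1)*(g^2 + g - 2) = (g - 1)^2*(g + 2)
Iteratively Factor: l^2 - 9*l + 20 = (l - 5)*(l - 4)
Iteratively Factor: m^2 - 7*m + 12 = (m - 4)*(m - 3)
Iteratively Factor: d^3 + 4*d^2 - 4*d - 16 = (d + 4)*(d^2 - 4) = (d - 2)*(d + 4)*(d + 2)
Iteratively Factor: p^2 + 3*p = (p)*(p + 3)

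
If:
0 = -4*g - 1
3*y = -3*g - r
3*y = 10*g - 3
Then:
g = -1/4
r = 25/4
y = -11/6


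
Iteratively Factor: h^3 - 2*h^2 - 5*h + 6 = (h - 1)*(h^2 - h - 6) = (h - 1)*(h + 2)*(h - 3)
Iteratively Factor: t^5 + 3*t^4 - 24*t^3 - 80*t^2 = (t)*(t^4 + 3*t^3 - 24*t^2 - 80*t) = t^2*(t^3 + 3*t^2 - 24*t - 80) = t^2*(t - 5)*(t^2 + 8*t + 16) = t^2*(t - 5)*(t + 4)*(t + 4)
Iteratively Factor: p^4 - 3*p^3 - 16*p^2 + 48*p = (p - 3)*(p^3 - 16*p) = p*(p - 3)*(p^2 - 16) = p*(p - 3)*(p + 4)*(p - 4)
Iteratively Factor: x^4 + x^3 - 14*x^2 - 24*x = (x + 3)*(x^3 - 2*x^2 - 8*x) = (x + 2)*(x + 3)*(x^2 - 4*x) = x*(x + 2)*(x + 3)*(x - 4)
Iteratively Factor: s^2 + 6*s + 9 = (s + 3)*(s + 3)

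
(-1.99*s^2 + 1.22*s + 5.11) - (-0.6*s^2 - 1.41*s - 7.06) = -1.39*s^2 + 2.63*s + 12.17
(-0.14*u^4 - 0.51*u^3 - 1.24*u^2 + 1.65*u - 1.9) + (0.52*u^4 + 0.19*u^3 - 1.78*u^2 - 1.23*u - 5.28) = 0.38*u^4 - 0.32*u^3 - 3.02*u^2 + 0.42*u - 7.18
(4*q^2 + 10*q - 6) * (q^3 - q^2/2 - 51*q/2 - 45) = 4*q^5 + 8*q^4 - 113*q^3 - 432*q^2 - 297*q + 270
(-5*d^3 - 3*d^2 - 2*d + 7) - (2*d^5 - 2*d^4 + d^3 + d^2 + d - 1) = -2*d^5 + 2*d^4 - 6*d^3 - 4*d^2 - 3*d + 8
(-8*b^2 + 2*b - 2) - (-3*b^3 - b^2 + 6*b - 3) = 3*b^3 - 7*b^2 - 4*b + 1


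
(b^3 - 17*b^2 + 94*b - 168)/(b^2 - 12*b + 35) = (b^2 - 10*b + 24)/(b - 5)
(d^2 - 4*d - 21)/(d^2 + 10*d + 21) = (d - 7)/(d + 7)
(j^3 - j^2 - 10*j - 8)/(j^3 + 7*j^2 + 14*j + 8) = (j - 4)/(j + 4)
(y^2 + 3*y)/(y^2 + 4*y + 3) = y/(y + 1)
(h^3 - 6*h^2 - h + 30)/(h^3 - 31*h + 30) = (h^2 - h - 6)/(h^2 + 5*h - 6)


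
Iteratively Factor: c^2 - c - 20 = (c + 4)*(c - 5)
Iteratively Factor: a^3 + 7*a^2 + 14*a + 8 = (a + 4)*(a^2 + 3*a + 2) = (a + 1)*(a + 4)*(a + 2)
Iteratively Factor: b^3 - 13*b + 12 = (b - 1)*(b^2 + b - 12) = (b - 1)*(b + 4)*(b - 3)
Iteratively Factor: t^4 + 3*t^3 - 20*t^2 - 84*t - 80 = (t - 5)*(t^3 + 8*t^2 + 20*t + 16) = (t - 5)*(t + 4)*(t^2 + 4*t + 4) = (t - 5)*(t + 2)*(t + 4)*(t + 2)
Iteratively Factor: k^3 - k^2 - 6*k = (k + 2)*(k^2 - 3*k) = k*(k + 2)*(k - 3)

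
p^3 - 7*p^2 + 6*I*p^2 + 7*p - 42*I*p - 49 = (p - 7)*(p - I)*(p + 7*I)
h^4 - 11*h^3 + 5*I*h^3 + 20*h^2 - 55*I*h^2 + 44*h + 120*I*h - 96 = (h - 8)*(h - 3)*(h + I)*(h + 4*I)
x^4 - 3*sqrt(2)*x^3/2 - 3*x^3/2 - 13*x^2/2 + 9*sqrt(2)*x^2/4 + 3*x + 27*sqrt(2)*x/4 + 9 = (x - 3)*(x + 3/2)*(x - 2*sqrt(2))*(x + sqrt(2)/2)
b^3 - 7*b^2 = b^2*(b - 7)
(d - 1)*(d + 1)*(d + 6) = d^3 + 6*d^2 - d - 6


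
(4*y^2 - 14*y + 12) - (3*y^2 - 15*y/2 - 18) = y^2 - 13*y/2 + 30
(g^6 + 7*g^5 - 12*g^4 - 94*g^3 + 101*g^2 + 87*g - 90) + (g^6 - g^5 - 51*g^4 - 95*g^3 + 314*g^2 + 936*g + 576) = 2*g^6 + 6*g^5 - 63*g^4 - 189*g^3 + 415*g^2 + 1023*g + 486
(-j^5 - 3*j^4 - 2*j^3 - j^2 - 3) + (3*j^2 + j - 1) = -j^5 - 3*j^4 - 2*j^3 + 2*j^2 + j - 4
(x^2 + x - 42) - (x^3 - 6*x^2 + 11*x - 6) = -x^3 + 7*x^2 - 10*x - 36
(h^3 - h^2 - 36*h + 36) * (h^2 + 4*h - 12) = h^5 + 3*h^4 - 52*h^3 - 96*h^2 + 576*h - 432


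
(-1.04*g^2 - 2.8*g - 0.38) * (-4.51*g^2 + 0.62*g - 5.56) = 4.6904*g^4 + 11.9832*g^3 + 5.7602*g^2 + 15.3324*g + 2.1128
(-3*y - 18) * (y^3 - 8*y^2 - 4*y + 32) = -3*y^4 + 6*y^3 + 156*y^2 - 24*y - 576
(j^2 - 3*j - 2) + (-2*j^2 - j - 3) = -j^2 - 4*j - 5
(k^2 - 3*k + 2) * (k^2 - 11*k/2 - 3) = k^4 - 17*k^3/2 + 31*k^2/2 - 2*k - 6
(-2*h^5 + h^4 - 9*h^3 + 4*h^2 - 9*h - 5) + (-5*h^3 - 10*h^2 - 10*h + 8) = -2*h^5 + h^4 - 14*h^3 - 6*h^2 - 19*h + 3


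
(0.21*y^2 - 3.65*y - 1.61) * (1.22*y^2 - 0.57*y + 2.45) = 0.2562*y^4 - 4.5727*y^3 + 0.6308*y^2 - 8.0248*y - 3.9445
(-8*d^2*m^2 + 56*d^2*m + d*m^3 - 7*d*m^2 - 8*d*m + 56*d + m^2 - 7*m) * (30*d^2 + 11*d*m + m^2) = -240*d^4*m^2 + 1680*d^4*m - 58*d^3*m^3 + 406*d^3*m^2 - 240*d^3*m + 1680*d^3 + 3*d^2*m^4 - 21*d^2*m^3 - 58*d^2*m^2 + 406*d^2*m + d*m^5 - 7*d*m^4 + 3*d*m^3 - 21*d*m^2 + m^4 - 7*m^3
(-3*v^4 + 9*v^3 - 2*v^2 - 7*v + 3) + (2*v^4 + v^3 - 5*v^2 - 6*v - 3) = -v^4 + 10*v^3 - 7*v^2 - 13*v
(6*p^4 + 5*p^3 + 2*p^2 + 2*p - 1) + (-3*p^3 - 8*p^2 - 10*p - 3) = 6*p^4 + 2*p^3 - 6*p^2 - 8*p - 4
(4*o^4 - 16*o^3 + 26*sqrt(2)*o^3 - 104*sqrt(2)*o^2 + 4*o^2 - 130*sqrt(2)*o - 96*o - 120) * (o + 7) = 4*o^5 + 12*o^4 + 26*sqrt(2)*o^4 - 108*o^3 + 78*sqrt(2)*o^3 - 858*sqrt(2)*o^2 - 68*o^2 - 910*sqrt(2)*o - 792*o - 840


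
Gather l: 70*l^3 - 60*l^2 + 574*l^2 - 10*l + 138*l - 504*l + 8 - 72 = 70*l^3 + 514*l^2 - 376*l - 64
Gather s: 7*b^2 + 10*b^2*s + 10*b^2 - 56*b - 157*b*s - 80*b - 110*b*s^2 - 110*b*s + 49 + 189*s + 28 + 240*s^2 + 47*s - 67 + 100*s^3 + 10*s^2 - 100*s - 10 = 17*b^2 - 136*b + 100*s^3 + s^2*(250 - 110*b) + s*(10*b^2 - 267*b + 136)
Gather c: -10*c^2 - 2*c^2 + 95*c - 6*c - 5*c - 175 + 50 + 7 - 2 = -12*c^2 + 84*c - 120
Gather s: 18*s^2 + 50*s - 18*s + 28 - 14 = 18*s^2 + 32*s + 14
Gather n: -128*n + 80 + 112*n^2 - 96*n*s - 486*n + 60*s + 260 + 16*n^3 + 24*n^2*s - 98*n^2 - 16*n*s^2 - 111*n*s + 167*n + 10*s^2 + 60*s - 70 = 16*n^3 + n^2*(24*s + 14) + n*(-16*s^2 - 207*s - 447) + 10*s^2 + 120*s + 270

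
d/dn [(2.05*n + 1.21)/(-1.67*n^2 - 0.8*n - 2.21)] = (3.4235*n^2 + 4.0414*n - 3.5625)/(2.7889*n^4 + 2.672*n^3 + 8.0214*n^2 + 3.536*n + 4.8841)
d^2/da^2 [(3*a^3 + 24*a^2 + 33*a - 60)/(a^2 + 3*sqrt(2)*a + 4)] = 6*(-24*sqrt(2)*a^3 + 25*a^3 - 156*a^2 + 36*sqrt(2)*a^2 - 180*sqrt(2)*a - 84*a - 132*sqrt(2) - 152)/(a^6 + 9*sqrt(2)*a^5 + 66*a^4 + 126*sqrt(2)*a^3 + 264*a^2 + 144*sqrt(2)*a + 64)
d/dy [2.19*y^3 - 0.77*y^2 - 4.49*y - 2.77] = 6.57*y^2 - 1.54*y - 4.49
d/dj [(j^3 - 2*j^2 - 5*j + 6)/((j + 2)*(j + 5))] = (j^2 + 10*j - 23)/(j^2 + 10*j + 25)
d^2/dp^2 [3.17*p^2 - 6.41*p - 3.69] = 6.34000000000000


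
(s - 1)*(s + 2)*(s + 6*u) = s^3 + 6*s^2*u + s^2 + 6*s*u - 2*s - 12*u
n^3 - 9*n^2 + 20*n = n*(n - 5)*(n - 4)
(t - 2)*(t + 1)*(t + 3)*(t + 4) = t^4 + 6*t^3 + 3*t^2 - 26*t - 24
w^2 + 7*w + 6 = (w + 1)*(w + 6)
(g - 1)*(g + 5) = g^2 + 4*g - 5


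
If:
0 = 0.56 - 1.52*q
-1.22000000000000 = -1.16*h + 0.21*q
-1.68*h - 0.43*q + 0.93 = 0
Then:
No Solution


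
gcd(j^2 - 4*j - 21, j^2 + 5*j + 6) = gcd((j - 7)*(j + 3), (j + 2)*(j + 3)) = j + 3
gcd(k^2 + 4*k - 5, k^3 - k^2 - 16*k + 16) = k - 1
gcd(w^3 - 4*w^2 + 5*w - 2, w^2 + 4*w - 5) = w - 1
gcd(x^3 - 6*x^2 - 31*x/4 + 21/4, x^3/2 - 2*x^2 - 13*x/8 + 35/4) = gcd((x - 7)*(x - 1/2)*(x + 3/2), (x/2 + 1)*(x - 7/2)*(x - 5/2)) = 1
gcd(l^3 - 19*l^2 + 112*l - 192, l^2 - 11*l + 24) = l^2 - 11*l + 24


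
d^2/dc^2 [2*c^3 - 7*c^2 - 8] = 12*c - 14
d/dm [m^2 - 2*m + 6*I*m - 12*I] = 2*m - 2 + 6*I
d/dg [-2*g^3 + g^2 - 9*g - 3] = -6*g^2 + 2*g - 9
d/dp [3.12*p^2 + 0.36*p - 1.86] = 6.24*p + 0.36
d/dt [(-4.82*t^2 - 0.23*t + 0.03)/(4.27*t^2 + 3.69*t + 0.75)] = (-16.8037*t^2 - 7.4862*t - 0.2832)/(18.2329*t^4 + 31.5126*t^3 + 20.0211*t^2 + 5.535*t + 0.5625)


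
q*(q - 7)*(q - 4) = q^3 - 11*q^2 + 28*q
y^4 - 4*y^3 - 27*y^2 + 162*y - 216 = (y - 4)*(y - 3)^2*(y + 6)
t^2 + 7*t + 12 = (t + 3)*(t + 4)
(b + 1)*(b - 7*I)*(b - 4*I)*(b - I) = b^4 + b^3 - 12*I*b^3 - 39*b^2 - 12*I*b^2 - 39*b + 28*I*b + 28*I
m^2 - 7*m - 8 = (m - 8)*(m + 1)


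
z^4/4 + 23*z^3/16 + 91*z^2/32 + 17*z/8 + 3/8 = (z/4 + 1/2)*(z + 1/4)*(z + 3/2)*(z + 2)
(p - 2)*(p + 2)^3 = p^4 + 4*p^3 - 16*p - 16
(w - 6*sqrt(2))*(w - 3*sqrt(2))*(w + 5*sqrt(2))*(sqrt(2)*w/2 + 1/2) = sqrt(2)*w^4/2 - 7*w^3/2 - 29*sqrt(2)*w^2 + 153*w + 90*sqrt(2)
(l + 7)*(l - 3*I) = l^2 + 7*l - 3*I*l - 21*I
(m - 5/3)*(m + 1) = m^2 - 2*m/3 - 5/3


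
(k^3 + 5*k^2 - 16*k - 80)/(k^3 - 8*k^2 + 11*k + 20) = (k^2 + 9*k + 20)/(k^2 - 4*k - 5)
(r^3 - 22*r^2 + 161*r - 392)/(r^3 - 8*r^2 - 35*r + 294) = (r - 8)/(r + 6)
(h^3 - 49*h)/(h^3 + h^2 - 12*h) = (h^2 - 49)/(h^2 + h - 12)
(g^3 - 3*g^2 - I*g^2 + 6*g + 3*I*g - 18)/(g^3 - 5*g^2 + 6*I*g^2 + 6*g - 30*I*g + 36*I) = (g^2 - I*g + 6)/(g^2 + g*(-2 + 6*I) - 12*I)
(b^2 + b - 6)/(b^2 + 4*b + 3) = (b - 2)/(b + 1)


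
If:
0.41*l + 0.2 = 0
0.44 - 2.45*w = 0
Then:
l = -0.49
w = 0.18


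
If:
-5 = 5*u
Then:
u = -1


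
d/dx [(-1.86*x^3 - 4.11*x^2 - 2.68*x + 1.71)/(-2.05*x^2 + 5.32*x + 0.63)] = (3.813*x^4 - 19.7904*x^3 - 30.8746*x^2 + 1.8324*x - 10.7856)/(4.2025*x^4 - 21.812*x^3 + 25.7194*x^2 + 6.7032*x + 0.3969)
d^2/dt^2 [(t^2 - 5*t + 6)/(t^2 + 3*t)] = 4*(-4*t^3 + 9*t^2 + 27*t + 27)/(t^3*(t^3 + 9*t^2 + 27*t + 27))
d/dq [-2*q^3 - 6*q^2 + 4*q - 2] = -6*q^2 - 12*q + 4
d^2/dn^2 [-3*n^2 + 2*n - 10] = -6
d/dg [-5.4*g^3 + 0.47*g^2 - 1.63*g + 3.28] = -16.2*g^2 + 0.94*g - 1.63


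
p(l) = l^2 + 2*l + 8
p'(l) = 2*l + 2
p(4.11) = 33.11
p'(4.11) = 10.22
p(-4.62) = 20.10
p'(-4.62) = -7.24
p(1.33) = 12.43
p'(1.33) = 4.66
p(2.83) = 21.67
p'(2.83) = 7.66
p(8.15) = 90.72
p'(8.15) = 18.30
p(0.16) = 8.35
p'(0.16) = 2.32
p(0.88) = 10.53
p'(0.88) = 3.76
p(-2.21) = 8.46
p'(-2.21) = -2.42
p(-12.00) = 128.00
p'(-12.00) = -22.00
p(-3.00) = 11.00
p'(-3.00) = -4.00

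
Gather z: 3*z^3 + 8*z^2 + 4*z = 3*z^3 + 8*z^2 + 4*z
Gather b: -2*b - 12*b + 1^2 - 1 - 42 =-14*b - 42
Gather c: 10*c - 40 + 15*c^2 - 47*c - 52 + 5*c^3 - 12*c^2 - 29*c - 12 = 5*c^3 + 3*c^2 - 66*c - 104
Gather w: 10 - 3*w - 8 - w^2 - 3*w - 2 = -w^2 - 6*w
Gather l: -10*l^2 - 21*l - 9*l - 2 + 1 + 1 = -10*l^2 - 30*l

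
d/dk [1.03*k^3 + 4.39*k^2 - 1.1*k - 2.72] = 3.09*k^2 + 8.78*k - 1.1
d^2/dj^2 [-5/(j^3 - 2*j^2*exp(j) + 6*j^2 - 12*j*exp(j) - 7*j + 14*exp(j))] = 10*((-j^2*exp(j) - 10*j*exp(j) + 3*j - 7*exp(j) + 6)*(j^3 - 2*j^2*exp(j) + 6*j^2 - 12*j*exp(j) - 7*j + 14*exp(j)) - (2*j^2*exp(j) - 3*j^2 + 16*j*exp(j) - 12*j - 2*exp(j) + 7)^2)/(j^3 - 2*j^2*exp(j) + 6*j^2 - 12*j*exp(j) - 7*j + 14*exp(j))^3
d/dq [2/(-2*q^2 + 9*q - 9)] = 2*(4*q - 9)/(2*q^2 - 9*q + 9)^2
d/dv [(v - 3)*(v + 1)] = 2*v - 2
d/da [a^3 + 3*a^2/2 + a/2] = 3*a^2 + 3*a + 1/2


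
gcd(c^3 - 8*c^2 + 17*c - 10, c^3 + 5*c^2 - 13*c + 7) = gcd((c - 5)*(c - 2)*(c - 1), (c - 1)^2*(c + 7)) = c - 1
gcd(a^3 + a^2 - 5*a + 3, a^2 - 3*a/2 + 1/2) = a - 1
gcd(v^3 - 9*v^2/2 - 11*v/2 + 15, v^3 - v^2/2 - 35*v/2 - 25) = v^2 - 3*v - 10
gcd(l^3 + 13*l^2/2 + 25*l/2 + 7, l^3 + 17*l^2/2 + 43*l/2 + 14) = l^2 + 9*l/2 + 7/2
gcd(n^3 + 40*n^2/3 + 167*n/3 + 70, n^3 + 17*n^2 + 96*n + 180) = n^2 + 11*n + 30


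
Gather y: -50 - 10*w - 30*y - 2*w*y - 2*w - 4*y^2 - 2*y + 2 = -12*w - 4*y^2 + y*(-2*w - 32) - 48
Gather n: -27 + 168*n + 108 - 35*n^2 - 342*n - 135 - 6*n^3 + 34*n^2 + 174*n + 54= -6*n^3 - n^2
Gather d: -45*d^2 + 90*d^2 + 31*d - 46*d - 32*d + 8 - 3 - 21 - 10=45*d^2 - 47*d - 26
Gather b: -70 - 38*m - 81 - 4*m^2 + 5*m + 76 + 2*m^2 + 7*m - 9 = -2*m^2 - 26*m - 84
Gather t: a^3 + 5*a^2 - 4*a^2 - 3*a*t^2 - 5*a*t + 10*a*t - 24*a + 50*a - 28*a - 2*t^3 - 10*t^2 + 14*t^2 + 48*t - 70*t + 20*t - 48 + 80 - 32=a^3 + a^2 - 2*a - 2*t^3 + t^2*(4 - 3*a) + t*(5*a - 2)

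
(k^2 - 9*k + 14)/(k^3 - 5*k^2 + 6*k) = (k - 7)/(k*(k - 3))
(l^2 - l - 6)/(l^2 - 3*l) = (l + 2)/l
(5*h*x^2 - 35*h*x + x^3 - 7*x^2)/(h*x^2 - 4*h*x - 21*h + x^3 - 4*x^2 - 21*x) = x*(5*h + x)/(h*x + 3*h + x^2 + 3*x)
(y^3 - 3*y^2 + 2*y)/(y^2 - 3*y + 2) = y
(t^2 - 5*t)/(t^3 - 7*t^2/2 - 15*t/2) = 2/(2*t + 3)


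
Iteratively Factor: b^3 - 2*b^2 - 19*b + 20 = (b - 5)*(b^2 + 3*b - 4) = (b - 5)*(b + 4)*(b - 1)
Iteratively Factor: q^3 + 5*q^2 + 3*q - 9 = (q + 3)*(q^2 + 2*q - 3) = (q - 1)*(q + 3)*(q + 3)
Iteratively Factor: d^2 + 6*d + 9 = (d + 3)*(d + 3)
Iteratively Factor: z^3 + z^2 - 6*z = (z + 3)*(z^2 - 2*z) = (z - 2)*(z + 3)*(z)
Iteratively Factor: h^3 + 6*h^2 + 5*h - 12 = (h + 4)*(h^2 + 2*h - 3) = (h - 1)*(h + 4)*(h + 3)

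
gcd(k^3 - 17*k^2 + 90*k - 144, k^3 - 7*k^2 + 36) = k^2 - 9*k + 18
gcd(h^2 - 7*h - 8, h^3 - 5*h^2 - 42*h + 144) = h - 8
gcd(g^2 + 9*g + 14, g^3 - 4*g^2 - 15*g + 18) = 1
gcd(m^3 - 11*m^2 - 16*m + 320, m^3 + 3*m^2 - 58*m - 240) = m^2 - 3*m - 40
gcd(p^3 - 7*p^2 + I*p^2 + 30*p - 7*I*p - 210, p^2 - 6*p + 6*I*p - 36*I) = p + 6*I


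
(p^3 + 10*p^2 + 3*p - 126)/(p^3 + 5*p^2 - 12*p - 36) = (p + 7)/(p + 2)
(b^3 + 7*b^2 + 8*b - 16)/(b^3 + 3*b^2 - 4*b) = (b + 4)/b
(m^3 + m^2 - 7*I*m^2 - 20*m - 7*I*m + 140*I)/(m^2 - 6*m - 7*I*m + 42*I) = (m^2 + m - 20)/(m - 6)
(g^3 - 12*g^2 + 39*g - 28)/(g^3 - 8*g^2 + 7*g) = (g - 4)/g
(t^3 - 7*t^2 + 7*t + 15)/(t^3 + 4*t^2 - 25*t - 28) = (t^2 - 8*t + 15)/(t^2 + 3*t - 28)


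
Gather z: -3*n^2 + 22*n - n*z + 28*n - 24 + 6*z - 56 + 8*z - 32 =-3*n^2 + 50*n + z*(14 - n) - 112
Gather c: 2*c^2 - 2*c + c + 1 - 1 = 2*c^2 - c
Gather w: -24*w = -24*w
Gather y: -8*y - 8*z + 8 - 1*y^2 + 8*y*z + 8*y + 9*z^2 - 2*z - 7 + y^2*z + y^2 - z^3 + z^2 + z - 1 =y^2*z + 8*y*z - z^3 + 10*z^2 - 9*z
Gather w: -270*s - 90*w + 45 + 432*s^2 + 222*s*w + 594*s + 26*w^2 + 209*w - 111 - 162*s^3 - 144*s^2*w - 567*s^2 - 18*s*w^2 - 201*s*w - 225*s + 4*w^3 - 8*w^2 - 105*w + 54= -162*s^3 - 135*s^2 + 99*s + 4*w^3 + w^2*(18 - 18*s) + w*(-144*s^2 + 21*s + 14) - 12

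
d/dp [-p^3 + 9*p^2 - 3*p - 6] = -3*p^2 + 18*p - 3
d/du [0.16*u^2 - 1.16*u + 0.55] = 0.32*u - 1.16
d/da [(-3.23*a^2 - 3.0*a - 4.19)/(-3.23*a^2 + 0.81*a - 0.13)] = (-12.3063*a^2 - 26.2276*a + 3.7839)/(10.4329*a^4 - 5.2326*a^3 + 1.4959*a^2 - 0.2106*a + 0.0169)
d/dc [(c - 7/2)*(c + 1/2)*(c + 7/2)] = 3*c^2 + c - 49/4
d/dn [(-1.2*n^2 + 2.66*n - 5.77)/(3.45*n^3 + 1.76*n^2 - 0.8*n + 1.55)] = (4.14*n^4 - 18.354*n^3 + 55.9979*n^2 + 16.5904*n - 0.492999999999999)/(11.9025*n^6 + 12.144*n^5 - 2.4224*n^4 + 7.879*n^3 + 6.096*n^2 - 2.48*n + 2.4025)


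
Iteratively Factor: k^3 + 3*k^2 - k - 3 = (k + 1)*(k^2 + 2*k - 3) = (k + 1)*(k + 3)*(k - 1)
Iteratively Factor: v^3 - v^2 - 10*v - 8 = (v - 4)*(v^2 + 3*v + 2) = (v - 4)*(v + 2)*(v + 1)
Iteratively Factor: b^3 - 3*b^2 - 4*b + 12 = (b - 2)*(b^2 - b - 6) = (b - 3)*(b - 2)*(b + 2)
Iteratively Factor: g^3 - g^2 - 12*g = (g + 3)*(g^2 - 4*g) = (g - 4)*(g + 3)*(g)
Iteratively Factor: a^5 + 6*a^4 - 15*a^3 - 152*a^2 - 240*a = (a + 4)*(a^4 + 2*a^3 - 23*a^2 - 60*a) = (a + 3)*(a + 4)*(a^3 - a^2 - 20*a) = (a + 3)*(a + 4)^2*(a^2 - 5*a) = a*(a + 3)*(a + 4)^2*(a - 5)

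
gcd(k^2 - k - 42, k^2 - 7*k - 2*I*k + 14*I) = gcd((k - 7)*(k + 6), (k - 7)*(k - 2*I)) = k - 7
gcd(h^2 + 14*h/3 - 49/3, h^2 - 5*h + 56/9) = h - 7/3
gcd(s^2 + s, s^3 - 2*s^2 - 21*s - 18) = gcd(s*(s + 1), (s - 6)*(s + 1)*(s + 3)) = s + 1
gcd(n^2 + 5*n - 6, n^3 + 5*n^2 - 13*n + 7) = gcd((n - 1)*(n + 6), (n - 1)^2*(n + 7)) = n - 1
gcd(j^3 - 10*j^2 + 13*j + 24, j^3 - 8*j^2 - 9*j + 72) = j^2 - 11*j + 24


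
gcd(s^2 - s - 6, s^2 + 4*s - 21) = s - 3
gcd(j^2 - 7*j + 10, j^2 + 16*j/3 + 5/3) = 1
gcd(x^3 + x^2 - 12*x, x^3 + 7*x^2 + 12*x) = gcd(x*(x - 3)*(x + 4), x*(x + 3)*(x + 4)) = x^2 + 4*x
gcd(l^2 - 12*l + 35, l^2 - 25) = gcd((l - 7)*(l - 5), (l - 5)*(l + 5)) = l - 5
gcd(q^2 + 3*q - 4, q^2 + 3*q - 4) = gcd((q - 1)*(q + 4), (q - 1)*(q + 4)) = q^2 + 3*q - 4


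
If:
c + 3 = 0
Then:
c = -3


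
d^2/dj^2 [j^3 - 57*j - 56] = 6*j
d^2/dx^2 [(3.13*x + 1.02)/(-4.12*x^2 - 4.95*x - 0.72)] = (-(3.13*x + 1.02)*(8.24*x + 4.95)*(16.48*x + 9.9) + (77.3736*x + 39.3918)*(4.12*x^2 + 4.95*x + 0.72))/(4.12*x^2 + 4.95*x + 0.72)^3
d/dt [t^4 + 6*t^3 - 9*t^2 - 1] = 2*t*(2*t^2 + 9*t - 9)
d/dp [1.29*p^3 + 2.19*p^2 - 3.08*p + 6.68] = 3.87*p^2 + 4.38*p - 3.08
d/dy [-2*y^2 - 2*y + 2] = -4*y - 2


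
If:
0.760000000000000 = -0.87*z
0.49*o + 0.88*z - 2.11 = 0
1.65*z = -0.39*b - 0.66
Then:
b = 2.00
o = 5.87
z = -0.87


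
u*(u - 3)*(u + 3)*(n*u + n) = n*u^4 + n*u^3 - 9*n*u^2 - 9*n*u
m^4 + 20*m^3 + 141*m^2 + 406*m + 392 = (m + 2)*(m + 4)*(m + 7)^2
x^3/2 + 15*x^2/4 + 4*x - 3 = (x/2 + 1)*(x - 1/2)*(x + 6)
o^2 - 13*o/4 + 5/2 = (o - 2)*(o - 5/4)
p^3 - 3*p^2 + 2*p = p*(p - 2)*(p - 1)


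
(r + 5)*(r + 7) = r^2 + 12*r + 35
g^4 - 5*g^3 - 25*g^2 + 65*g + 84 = (g - 7)*(g - 3)*(g + 1)*(g + 4)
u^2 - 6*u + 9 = (u - 3)^2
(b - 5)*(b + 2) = b^2 - 3*b - 10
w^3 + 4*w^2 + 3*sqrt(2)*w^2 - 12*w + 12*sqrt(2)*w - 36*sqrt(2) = (w - 2)*(w + 6)*(w + 3*sqrt(2))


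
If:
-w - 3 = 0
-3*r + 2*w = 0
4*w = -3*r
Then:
No Solution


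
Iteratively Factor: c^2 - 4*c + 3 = (c - 3)*(c - 1)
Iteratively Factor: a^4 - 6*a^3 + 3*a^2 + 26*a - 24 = (a + 2)*(a^3 - 8*a^2 + 19*a - 12) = (a - 1)*(a + 2)*(a^2 - 7*a + 12) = (a - 3)*(a - 1)*(a + 2)*(a - 4)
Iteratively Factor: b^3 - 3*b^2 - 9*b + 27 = (b + 3)*(b^2 - 6*b + 9) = (b - 3)*(b + 3)*(b - 3)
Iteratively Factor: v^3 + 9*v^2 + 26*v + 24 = (v + 3)*(v^2 + 6*v + 8) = (v + 3)*(v + 4)*(v + 2)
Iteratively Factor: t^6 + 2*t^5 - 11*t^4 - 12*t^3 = (t - 3)*(t^5 + 5*t^4 + 4*t^3) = t*(t - 3)*(t^4 + 5*t^3 + 4*t^2) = t*(t - 3)*(t + 4)*(t^3 + t^2) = t^2*(t - 3)*(t + 4)*(t^2 + t) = t^3*(t - 3)*(t + 4)*(t + 1)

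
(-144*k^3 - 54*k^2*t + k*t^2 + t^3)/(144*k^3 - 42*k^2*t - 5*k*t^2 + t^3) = (3*k + t)/(-3*k + t)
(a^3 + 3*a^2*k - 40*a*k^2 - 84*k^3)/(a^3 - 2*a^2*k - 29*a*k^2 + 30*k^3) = (a^2 + 9*a*k + 14*k^2)/(a^2 + 4*a*k - 5*k^2)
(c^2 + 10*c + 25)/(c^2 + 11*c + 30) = (c + 5)/(c + 6)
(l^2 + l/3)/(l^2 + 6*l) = (l + 1/3)/(l + 6)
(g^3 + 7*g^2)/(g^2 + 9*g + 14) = g^2/(g + 2)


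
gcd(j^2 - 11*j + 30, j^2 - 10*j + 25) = j - 5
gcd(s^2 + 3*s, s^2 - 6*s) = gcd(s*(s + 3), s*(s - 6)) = s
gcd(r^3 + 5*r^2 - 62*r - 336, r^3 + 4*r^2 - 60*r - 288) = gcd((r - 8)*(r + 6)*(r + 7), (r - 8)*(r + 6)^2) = r^2 - 2*r - 48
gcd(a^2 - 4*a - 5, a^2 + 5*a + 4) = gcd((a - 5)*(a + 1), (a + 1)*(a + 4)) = a + 1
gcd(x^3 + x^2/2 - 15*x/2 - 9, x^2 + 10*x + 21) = 1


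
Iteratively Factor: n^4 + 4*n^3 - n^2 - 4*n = (n - 1)*(n^3 + 5*n^2 + 4*n) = n*(n - 1)*(n^2 + 5*n + 4) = n*(n - 1)*(n + 4)*(n + 1)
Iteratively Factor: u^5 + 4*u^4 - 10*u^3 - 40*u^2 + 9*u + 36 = (u - 1)*(u^4 + 5*u^3 - 5*u^2 - 45*u - 36) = (u - 1)*(u + 3)*(u^3 + 2*u^2 - 11*u - 12) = (u - 1)*(u + 3)*(u + 4)*(u^2 - 2*u - 3) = (u - 3)*(u - 1)*(u + 3)*(u + 4)*(u + 1)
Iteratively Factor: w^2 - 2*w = (w - 2)*(w)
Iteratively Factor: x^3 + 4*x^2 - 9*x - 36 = (x + 4)*(x^2 - 9) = (x - 3)*(x + 4)*(x + 3)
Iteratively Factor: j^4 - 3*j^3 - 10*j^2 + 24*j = (j - 4)*(j^3 + j^2 - 6*j) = (j - 4)*(j + 3)*(j^2 - 2*j) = (j - 4)*(j - 2)*(j + 3)*(j)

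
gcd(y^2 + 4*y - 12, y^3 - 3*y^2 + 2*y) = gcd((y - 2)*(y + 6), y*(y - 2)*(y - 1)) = y - 2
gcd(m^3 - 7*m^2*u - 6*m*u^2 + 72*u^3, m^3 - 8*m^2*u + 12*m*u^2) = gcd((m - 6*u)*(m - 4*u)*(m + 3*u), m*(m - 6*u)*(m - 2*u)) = -m + 6*u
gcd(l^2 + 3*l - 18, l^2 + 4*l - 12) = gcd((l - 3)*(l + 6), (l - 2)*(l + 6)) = l + 6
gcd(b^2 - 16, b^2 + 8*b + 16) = b + 4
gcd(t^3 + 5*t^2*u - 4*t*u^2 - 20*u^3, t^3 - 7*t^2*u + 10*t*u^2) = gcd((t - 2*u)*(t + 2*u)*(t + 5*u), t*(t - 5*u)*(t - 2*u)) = t - 2*u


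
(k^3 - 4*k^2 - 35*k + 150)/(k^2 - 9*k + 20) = (k^2 + k - 30)/(k - 4)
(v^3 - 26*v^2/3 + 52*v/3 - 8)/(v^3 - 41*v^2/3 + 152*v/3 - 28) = (v - 2)/(v - 7)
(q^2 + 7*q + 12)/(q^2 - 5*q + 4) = (q^2 + 7*q + 12)/(q^2 - 5*q + 4)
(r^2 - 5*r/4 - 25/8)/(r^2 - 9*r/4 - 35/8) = (2*r - 5)/(2*r - 7)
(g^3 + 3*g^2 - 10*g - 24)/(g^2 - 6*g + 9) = (g^2 + 6*g + 8)/(g - 3)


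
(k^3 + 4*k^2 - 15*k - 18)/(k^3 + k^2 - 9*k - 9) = (k + 6)/(k + 3)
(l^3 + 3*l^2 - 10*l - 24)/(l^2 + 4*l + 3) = (l^3 + 3*l^2 - 10*l - 24)/(l^2 + 4*l + 3)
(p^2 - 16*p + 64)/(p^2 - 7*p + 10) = (p^2 - 16*p + 64)/(p^2 - 7*p + 10)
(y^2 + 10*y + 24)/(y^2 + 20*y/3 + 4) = 3*(y + 4)/(3*y + 2)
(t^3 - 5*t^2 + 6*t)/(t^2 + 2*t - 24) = t*(t^2 - 5*t + 6)/(t^2 + 2*t - 24)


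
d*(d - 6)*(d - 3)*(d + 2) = d^4 - 7*d^3 + 36*d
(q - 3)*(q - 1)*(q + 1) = q^3 - 3*q^2 - q + 3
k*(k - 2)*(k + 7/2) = k^3 + 3*k^2/2 - 7*k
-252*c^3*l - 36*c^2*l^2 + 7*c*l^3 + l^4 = l*(-6*c + l)*(6*c + l)*(7*c + l)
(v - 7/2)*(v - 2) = v^2 - 11*v/2 + 7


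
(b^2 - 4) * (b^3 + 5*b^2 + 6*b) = b^5 + 5*b^4 + 2*b^3 - 20*b^2 - 24*b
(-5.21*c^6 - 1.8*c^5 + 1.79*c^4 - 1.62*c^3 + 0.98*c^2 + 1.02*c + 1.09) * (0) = 0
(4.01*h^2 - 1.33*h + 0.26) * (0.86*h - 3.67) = 3.4486*h^3 - 15.8605*h^2 + 5.1047*h - 0.9542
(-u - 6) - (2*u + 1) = -3*u - 7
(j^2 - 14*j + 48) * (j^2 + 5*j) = j^4 - 9*j^3 - 22*j^2 + 240*j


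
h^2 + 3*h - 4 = (h - 1)*(h + 4)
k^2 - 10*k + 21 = (k - 7)*(k - 3)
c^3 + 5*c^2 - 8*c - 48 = (c - 3)*(c + 4)^2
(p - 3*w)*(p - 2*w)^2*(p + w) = p^4 - 6*p^3*w + 9*p^2*w^2 + 4*p*w^3 - 12*w^4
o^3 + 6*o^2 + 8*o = o*(o + 2)*(o + 4)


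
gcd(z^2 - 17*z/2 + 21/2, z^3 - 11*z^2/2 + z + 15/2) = z - 3/2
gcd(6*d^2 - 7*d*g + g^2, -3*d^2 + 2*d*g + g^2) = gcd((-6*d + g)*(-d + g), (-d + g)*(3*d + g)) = d - g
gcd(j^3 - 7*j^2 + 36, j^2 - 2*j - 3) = j - 3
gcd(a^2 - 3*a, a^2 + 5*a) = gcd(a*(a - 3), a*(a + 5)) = a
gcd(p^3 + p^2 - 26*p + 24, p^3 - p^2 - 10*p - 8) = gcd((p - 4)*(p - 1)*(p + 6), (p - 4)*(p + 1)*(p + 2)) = p - 4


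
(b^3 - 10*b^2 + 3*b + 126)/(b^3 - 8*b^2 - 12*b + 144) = (b^2 - 4*b - 21)/(b^2 - 2*b - 24)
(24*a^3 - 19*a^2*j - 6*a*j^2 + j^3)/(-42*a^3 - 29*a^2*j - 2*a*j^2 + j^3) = (-8*a^2 + 9*a*j - j^2)/(14*a^2 + 5*a*j - j^2)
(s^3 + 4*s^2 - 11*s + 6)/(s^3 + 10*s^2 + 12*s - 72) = (s^2 - 2*s + 1)/(s^2 + 4*s - 12)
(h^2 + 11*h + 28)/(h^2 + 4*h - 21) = (h + 4)/(h - 3)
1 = 1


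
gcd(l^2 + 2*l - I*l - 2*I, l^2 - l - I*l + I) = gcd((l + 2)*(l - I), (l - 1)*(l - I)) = l - I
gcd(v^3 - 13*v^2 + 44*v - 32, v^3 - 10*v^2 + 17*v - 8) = v^2 - 9*v + 8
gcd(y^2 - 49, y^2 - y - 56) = y + 7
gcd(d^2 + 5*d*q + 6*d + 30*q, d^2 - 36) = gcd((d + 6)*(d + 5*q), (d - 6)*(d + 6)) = d + 6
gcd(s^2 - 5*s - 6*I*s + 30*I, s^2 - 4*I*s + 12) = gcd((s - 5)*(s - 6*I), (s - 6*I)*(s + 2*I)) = s - 6*I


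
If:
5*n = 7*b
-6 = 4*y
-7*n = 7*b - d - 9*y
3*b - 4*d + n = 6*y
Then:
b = -225/314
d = 459/314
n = -315/314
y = -3/2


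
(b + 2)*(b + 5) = b^2 + 7*b + 10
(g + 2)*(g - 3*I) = g^2 + 2*g - 3*I*g - 6*I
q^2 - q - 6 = (q - 3)*(q + 2)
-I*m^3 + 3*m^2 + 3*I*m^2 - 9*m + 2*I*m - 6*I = (m - 3)*(m + 2*I)*(-I*m + 1)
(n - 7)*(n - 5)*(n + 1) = n^3 - 11*n^2 + 23*n + 35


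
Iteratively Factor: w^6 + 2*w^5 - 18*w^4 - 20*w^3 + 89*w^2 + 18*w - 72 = (w - 1)*(w^5 + 3*w^4 - 15*w^3 - 35*w^2 + 54*w + 72) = (w - 3)*(w - 1)*(w^4 + 6*w^3 + 3*w^2 - 26*w - 24) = (w - 3)*(w - 2)*(w - 1)*(w^3 + 8*w^2 + 19*w + 12) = (w - 3)*(w - 2)*(w - 1)*(w + 3)*(w^2 + 5*w + 4) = (w - 3)*(w - 2)*(w - 1)*(w + 1)*(w + 3)*(w + 4)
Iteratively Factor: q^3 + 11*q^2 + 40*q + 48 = (q + 4)*(q^2 + 7*q + 12) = (q + 4)^2*(q + 3)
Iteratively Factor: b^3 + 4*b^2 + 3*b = (b)*(b^2 + 4*b + 3) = b*(b + 3)*(b + 1)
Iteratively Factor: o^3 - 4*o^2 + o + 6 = (o - 2)*(o^2 - 2*o - 3) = (o - 2)*(o + 1)*(o - 3)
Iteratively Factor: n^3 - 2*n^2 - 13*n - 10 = (n - 5)*(n^2 + 3*n + 2) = (n - 5)*(n + 1)*(n + 2)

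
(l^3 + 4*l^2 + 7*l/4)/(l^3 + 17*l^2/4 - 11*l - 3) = l*(4*l^2 + 16*l + 7)/(4*l^3 + 17*l^2 - 44*l - 12)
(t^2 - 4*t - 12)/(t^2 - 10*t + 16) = (t^2 - 4*t - 12)/(t^2 - 10*t + 16)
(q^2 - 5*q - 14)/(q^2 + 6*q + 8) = (q - 7)/(q + 4)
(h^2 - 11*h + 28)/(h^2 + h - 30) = (h^2 - 11*h + 28)/(h^2 + h - 30)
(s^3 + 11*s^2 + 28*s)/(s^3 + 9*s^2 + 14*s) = (s + 4)/(s + 2)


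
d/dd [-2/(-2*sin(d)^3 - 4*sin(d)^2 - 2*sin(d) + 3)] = -4*(3*sin(d)^2 + 4*sin(d) + 1)*cos(d)/(2*sin(d)^3 + 4*sin(d)^2 + 2*sin(d) - 3)^2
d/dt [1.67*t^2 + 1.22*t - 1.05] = 3.34*t + 1.22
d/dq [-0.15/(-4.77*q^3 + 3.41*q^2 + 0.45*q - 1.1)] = (-2.1465*q^2 + 1.023*q + 0.0675)/(4.77*q^3 - 3.41*q^2 - 0.45*q + 1.1)^2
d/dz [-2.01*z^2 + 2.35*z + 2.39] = 2.35 - 4.02*z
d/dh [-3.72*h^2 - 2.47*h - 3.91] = -7.44*h - 2.47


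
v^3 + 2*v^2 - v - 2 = (v - 1)*(v + 1)*(v + 2)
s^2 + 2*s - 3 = (s - 1)*(s + 3)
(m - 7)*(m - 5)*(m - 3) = m^3 - 15*m^2 + 71*m - 105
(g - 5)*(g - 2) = g^2 - 7*g + 10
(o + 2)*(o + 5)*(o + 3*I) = o^3 + 7*o^2 + 3*I*o^2 + 10*o + 21*I*o + 30*I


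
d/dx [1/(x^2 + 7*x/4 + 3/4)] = 4*(-8*x - 7)/(4*x^2 + 7*x + 3)^2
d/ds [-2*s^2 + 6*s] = 6 - 4*s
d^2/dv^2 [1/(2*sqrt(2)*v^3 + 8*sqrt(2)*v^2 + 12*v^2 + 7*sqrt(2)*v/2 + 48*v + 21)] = 4*(-4*(3*sqrt(2)*v + 4*sqrt(2) + 6)*(4*sqrt(2)*v^3 + 16*sqrt(2)*v^2 + 24*v^2 + 7*sqrt(2)*v + 96*v + 42) + (12*sqrt(2)*v^2 + 32*sqrt(2)*v + 48*v + 7*sqrt(2) + 96)^2)/(4*sqrt(2)*v^3 + 16*sqrt(2)*v^2 + 24*v^2 + 7*sqrt(2)*v + 96*v + 42)^3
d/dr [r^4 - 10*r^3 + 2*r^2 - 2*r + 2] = 4*r^3 - 30*r^2 + 4*r - 2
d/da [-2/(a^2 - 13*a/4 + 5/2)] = 8*(8*a - 13)/(4*a^2 - 13*a + 10)^2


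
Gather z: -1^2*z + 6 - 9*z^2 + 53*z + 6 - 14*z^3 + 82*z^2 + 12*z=-14*z^3 + 73*z^2 + 64*z + 12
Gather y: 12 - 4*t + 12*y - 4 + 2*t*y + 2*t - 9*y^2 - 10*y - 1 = -2*t - 9*y^2 + y*(2*t + 2) + 7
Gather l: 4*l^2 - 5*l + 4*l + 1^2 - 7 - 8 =4*l^2 - l - 14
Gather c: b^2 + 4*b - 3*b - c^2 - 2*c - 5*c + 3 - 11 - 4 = b^2 + b - c^2 - 7*c - 12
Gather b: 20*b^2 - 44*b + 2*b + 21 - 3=20*b^2 - 42*b + 18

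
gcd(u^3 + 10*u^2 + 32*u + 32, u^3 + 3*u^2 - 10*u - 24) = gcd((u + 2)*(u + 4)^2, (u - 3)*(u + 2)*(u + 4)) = u^2 + 6*u + 8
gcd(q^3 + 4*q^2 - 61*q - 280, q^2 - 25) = q + 5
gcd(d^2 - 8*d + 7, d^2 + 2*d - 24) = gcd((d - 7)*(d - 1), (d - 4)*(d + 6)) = 1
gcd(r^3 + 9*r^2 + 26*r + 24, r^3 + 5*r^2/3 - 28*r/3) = r + 4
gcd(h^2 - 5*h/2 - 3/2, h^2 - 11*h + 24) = h - 3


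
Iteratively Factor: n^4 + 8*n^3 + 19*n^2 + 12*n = (n + 3)*(n^3 + 5*n^2 + 4*n) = (n + 3)*(n + 4)*(n^2 + n) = (n + 1)*(n + 3)*(n + 4)*(n)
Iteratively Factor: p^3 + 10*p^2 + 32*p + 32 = (p + 2)*(p^2 + 8*p + 16) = (p + 2)*(p + 4)*(p + 4)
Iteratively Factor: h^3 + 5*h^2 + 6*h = (h + 3)*(h^2 + 2*h) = (h + 2)*(h + 3)*(h)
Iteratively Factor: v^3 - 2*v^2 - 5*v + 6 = (v - 3)*(v^2 + v - 2) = (v - 3)*(v - 1)*(v + 2)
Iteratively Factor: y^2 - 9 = (y - 3)*(y + 3)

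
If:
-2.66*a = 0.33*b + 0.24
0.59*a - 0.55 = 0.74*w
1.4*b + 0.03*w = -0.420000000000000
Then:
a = -0.06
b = -0.28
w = -0.79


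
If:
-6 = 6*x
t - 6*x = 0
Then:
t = -6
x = -1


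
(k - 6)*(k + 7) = k^2 + k - 42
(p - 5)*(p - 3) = p^2 - 8*p + 15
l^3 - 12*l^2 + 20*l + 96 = (l - 8)*(l - 6)*(l + 2)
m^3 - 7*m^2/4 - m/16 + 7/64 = (m - 7/4)*(m - 1/4)*(m + 1/4)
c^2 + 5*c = c*(c + 5)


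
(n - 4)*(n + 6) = n^2 + 2*n - 24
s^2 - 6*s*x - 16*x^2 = (s - 8*x)*(s + 2*x)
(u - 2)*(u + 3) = u^2 + u - 6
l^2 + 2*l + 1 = (l + 1)^2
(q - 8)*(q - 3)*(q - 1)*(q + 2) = q^4 - 10*q^3 + 11*q^2 + 46*q - 48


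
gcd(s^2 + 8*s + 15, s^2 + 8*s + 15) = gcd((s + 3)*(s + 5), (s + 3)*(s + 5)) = s^2 + 8*s + 15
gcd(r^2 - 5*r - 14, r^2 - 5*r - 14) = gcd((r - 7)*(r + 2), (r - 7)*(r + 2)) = r^2 - 5*r - 14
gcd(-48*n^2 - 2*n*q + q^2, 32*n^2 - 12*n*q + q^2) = -8*n + q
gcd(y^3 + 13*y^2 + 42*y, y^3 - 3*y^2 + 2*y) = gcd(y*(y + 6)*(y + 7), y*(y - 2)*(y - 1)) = y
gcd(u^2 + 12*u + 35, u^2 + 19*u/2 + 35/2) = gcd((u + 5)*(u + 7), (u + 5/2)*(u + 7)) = u + 7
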